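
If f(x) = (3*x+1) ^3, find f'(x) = 81*x^2 + 54*x + 9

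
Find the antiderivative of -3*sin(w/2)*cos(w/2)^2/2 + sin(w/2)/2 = (cos(w) - 1)*cos(w/2)/2 + C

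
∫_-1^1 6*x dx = 0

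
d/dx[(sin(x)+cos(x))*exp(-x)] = -2*exp(-x)*sin(x)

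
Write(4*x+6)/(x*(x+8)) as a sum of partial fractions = 13/(4*(x + 8)) + 3/(4*x)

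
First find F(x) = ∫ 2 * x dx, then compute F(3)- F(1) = 8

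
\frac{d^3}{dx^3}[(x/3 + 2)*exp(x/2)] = x*exp(x/2)/24 + exp(x/2)/2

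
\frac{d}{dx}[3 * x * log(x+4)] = (3*x*log(x + 4) + 3*x + 12*log(x + 4))/(x + 4)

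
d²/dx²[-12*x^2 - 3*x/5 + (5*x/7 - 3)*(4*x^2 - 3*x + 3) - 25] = 120*x/7 - 366/7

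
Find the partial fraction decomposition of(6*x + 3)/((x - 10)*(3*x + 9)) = 5/(13*(x + 3)) + 21/(13*(x - 10))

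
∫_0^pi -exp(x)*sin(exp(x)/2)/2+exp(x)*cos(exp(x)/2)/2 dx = sqrt(2)*(-sin((2 + pi)/4) + sin((pi + 2*exp(pi))/4))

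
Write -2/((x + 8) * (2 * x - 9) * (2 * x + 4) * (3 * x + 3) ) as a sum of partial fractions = -8/(10725*(2*x - 9)) + 1/(3150*(x + 8)) - 1/(234*(x + 2)) + 1/(231*(x + 1))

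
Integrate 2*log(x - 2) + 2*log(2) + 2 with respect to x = 2*(x - 2)*log(2*x - 4) + C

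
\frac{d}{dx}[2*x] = 2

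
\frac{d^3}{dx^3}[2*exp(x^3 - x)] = 54*x^6*exp(x^3 - x) - 54*x^4*exp(x^3 - x) + 108*x^3*exp(x^3 - x) + 18*x^2*exp(x^3 - x) - 36*x*exp(x^3 - x) + 10*exp(x^3 - x)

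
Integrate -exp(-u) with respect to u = exp(-u) + C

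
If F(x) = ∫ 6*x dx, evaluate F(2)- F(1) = 9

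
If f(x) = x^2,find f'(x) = 2*x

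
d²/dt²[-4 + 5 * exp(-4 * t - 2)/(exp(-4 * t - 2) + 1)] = (-80*exp(4*t + 2) + 80*exp(8*t + 4))/(exp(6)*exp(12*t) + 3*exp(4)*exp(8*t) + 3*exp(2)*exp(4*t) + 1)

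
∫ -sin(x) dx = cos(x) + C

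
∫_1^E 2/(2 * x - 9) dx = -log(7) + log(9 - 2*E)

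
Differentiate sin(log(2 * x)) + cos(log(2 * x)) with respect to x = sqrt(2)*cos(log(x) + log(2) + pi/4)/x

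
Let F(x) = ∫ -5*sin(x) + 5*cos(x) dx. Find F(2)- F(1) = 5*sqrt(2)*(-sin(pi/4 + 1) + sin(pi/4 + 2))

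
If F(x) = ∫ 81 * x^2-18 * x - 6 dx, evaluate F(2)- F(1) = 156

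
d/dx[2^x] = 2^x*log(2)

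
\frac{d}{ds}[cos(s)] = -sin(s)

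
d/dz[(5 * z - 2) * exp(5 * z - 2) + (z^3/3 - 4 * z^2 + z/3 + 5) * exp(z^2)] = 2*z^4*exp(z^2)/3 - 8*z^3*exp(z^2) + 5*z^2*exp(z^2)/3 + 2*z*exp(z^2) + 25*z*exp(5*z - 2) + exp(z^2)/3 - 5*exp(5*z - 2)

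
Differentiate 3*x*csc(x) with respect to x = -3*x*cot(x)*csc(x) + 3*csc(x)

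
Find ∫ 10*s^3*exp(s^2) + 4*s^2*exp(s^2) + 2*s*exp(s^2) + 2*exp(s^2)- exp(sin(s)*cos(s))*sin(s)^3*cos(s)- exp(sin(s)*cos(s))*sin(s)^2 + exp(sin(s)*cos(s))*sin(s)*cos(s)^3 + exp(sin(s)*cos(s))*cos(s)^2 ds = (5*s^2 + 2*s - 4)*exp(s^2) + exp(sin(2*s)/2)*sin(2*s)/2 + C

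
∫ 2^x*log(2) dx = 2^x + C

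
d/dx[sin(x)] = cos(x)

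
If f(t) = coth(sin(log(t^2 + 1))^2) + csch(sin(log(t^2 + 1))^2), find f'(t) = -4*t*(cosh(cos(2*log(t^2 + 1))/2 - 1/2) + 1)*sin(2*log(t^2 + 1))/((t^2 + 1)*(cosh(cos(2*log(t^2 + 1)) - 1) - 1))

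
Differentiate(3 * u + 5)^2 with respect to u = 18*u + 30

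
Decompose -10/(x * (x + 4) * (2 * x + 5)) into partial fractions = 8/(3*(2*x + 5)) - 5/(6*(x + 4)) - 1/(2*x)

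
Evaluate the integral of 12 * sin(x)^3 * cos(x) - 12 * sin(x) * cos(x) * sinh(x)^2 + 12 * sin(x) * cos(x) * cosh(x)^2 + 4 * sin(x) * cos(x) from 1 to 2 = -8*sin(1)^2 - 3*sin(1)^4 + 3*sin(2)^4 + 8*sin(2)^2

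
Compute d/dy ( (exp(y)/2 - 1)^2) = exp(2*y)/2 - exp(y)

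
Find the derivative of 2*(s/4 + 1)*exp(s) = s*exp(s)/2 + 5*exp(s)/2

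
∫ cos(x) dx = sin(x) + C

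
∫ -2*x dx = -x^2 + C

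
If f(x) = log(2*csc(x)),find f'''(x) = -2*cos(x)/sin(x)^3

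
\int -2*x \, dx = -x^2 + C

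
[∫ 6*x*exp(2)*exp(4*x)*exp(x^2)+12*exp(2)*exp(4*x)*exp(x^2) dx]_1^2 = -3*exp(7) + 3*exp(14)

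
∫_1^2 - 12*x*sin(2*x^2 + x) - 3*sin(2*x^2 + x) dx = 3*cos(10) - 3*cos(3)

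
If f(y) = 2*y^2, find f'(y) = 4*y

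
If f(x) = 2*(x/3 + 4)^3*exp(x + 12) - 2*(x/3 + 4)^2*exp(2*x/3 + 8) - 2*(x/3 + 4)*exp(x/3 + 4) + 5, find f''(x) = 2*x^3*exp(x + 12)/27 - 8*x^2*exp(2*x/3 + 8)/81 + 28*x^2*exp(x + 12)/9 - 2*x*exp(x/3 + 4)/27 - 80*x*exp(2*x/3 + 8)/27 + 388*x*exp(x + 12)/9 - 4*exp(x/3 + 4)/3 - 196*exp(2*x/3 + 8)/9 + 592*exp(x + 12)/3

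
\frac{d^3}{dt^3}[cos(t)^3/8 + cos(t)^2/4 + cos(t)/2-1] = (-27*sin(t)^2/8 + 2*cos(t) + 25/8)*sin(t)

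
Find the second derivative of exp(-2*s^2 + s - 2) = (16*s^2 - 8*s - 3)*exp(-2*s^2 + s - 2)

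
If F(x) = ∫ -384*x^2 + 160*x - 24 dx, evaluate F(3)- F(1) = -2736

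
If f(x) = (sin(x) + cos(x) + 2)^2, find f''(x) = -4*sin(2*x) - 4*sqrt(2)*sin(x + pi/4)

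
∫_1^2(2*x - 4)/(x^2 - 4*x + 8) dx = -log(5) + log(4)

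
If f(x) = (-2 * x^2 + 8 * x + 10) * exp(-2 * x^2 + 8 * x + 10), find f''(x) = -32*x^4*exp(-2*x^2 + 8*x + 10) + 256*x^3*exp(-2*x^2 + 8*x + 10) - 440*x^2*exp(-2*x^2 + 8*x + 10) - 288*x*exp(-2*x^2 + 8*x + 10) + 724*exp(-2*x^2 + 8*x + 10)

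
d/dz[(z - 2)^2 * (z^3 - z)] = 5*z^4 - 16*z^3 + 9*z^2 + 8*z - 4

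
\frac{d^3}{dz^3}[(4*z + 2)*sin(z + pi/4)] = -4*z*cos(z + pi/4) - 12*sin(z + pi/4) - 2*cos(z + pi/4)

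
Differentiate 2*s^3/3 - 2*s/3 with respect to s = 2*s^2 - 2/3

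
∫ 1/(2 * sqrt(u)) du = sqrt(u) + C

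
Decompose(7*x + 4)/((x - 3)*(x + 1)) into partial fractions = 3/(4*(x + 1)) + 25/(4*(x - 3))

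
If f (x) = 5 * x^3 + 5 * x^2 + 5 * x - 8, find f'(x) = 15*x^2 + 10*x + 5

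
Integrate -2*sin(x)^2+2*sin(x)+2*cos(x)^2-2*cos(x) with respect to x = (sqrt(2)*sin(x + pi/4) - 1)^2 + C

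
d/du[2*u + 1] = 2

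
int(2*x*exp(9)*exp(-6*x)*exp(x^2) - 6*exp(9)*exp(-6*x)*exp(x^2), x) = exp((x - 3)^2) + C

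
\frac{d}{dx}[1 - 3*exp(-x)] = 3*exp(-x)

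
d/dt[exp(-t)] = -exp(-t)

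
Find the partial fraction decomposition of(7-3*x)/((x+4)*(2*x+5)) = 29/(3*(2*x + 5)) - 19/(3*(x + 4))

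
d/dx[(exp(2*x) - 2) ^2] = 4*exp(4*x) - 8*exp(2*x)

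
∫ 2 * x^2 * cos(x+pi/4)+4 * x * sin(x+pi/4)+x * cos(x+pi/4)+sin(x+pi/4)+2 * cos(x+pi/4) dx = (2*x^2 + x + 2)*sin(x + pi/4) + C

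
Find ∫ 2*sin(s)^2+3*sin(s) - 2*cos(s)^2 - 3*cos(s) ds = -sin(2*s) - 3*sqrt(2)*sin(s + pi/4) + C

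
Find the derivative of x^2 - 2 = 2*x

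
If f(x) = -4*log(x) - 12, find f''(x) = 4/x^2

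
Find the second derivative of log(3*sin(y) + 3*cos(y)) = -2/(sin(2*y) + 1)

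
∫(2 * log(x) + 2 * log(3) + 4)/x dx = (log(3*x) + 2)^2 + C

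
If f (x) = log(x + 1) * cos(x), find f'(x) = (-x*log(x + 1)*sin(x) - log(x + 1)*sin(x) + cos(x))/(x + 1)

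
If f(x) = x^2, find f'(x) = 2*x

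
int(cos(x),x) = sin(x) + C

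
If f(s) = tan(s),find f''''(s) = 24*tan(s)^5 + 40*tan(s)^3 + 16*tan(s)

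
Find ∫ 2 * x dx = x^2 + C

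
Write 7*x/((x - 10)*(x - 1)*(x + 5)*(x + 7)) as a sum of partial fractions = 49/(272*(x + 7)) - 7/(36*(x + 5)) - 7/(432*(x - 1)) + 14/(459*(x - 10))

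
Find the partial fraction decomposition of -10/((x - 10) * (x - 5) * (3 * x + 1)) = -45/(248*(3*x + 1)) + 1/(8*(x - 5)) - 2/(31*(x - 10))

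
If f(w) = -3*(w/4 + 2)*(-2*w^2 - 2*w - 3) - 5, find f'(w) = 9*w^2/2 + 27*w + 57/4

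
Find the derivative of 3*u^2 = 6*u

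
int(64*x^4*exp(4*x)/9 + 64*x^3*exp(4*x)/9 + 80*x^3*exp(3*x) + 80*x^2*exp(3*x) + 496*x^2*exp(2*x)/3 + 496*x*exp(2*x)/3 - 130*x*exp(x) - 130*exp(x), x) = 2*x*(8*x^3*exp(3*x) + 120*x^2*exp(2*x) + 372*x*exp(x) - 585)*exp(x)/9 + C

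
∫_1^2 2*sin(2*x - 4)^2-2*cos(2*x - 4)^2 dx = -sin(4)/2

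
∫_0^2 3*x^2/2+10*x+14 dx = 52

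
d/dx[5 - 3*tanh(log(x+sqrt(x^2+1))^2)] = -6*(x + sqrt(x^2 + 1))*log(x + sqrt(x^2 + 1))/((x^2 + x*sqrt(x^2 + 1) + 1)*cosh(log(x + sqrt(x^2 + 1))^2)^2)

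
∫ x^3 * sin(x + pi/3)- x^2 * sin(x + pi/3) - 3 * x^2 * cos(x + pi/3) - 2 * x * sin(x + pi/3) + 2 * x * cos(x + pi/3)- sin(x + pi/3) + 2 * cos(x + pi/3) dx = (-x^3 + x^2 + 2*x + 1)*cos(x + pi/3) + C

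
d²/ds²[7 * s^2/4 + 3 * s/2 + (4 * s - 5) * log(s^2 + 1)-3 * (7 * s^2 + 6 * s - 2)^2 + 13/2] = (-3528*s^6 - 3024*s^5 - 7145*s^4 - 6032*s^3 - 3686*s^2 - 2976*s - 109)/(2*s^4 + 4*s^2 + 2)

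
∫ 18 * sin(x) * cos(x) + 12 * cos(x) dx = (3*sin(x) + 2)^2 + C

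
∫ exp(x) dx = exp(x) + C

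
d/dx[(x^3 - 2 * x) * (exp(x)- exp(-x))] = (x^3*exp(2*x) + x^3 + 3*x^2*exp(2*x) - 3*x^2 - 2*x*exp(2*x) - 2*x - 2*exp(2*x) + 2)*exp(-x)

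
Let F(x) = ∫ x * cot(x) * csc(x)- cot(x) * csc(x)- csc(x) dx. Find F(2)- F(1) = -csc(2)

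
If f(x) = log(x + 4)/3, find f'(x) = 1/(3*x + 12)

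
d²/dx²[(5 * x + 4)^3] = 750*x + 600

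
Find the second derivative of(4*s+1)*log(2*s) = (4*s - 1)/s^2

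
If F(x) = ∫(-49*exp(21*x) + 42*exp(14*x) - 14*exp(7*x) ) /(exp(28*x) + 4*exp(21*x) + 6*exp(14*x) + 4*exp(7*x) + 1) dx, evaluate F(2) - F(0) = -5*exp(42)/(1 + exp(14))^3 - 2*exp(14)/(1 + exp(14)) + 3/8 + 5*exp(28)/(1 + exp(14))^2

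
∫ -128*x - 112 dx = -64*x^2 - 112*x + C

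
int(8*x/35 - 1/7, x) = 4*x^2/35 - x/7 + C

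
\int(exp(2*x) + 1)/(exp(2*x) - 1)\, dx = log(2*sinh(x)) + C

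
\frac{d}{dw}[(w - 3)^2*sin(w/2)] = w^2*cos(w/2)/2 + 2*w*sin(w/2) - 3*w*cos(w/2) - 6*sin(w/2) + 9*cos(w/2)/2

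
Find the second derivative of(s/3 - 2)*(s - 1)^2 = 2*s - 16/3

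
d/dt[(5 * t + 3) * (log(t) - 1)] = (5*t*log(t) + 3)/t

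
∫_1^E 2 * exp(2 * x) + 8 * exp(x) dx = -(E + 4)^2 + (4 + exp(E))^2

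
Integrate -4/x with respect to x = -4*log(3*x) + C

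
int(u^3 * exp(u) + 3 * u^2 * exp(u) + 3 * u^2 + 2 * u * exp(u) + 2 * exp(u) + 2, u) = u*(u^2 + 2)*(exp(u) + 1) + C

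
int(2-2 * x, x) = -x^2 + 2*x + C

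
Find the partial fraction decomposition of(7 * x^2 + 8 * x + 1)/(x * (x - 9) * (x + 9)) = 248/(81*(x + 9)) + 320/(81*(x - 9)) - 1/(81*x)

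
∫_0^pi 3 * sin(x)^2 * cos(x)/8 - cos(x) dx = 0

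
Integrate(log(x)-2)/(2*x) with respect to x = (log(x) - 2)^2/4 + C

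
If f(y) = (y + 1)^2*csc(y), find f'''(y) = (y^2*cos(y)/sin(y) - 6*y^2*cos(y)/sin(y)^3 - 6*y + 2*y*cos(y)/sin(y) + 12*y/sin(y)^2 - 12*y*cos(y)/sin(y)^3 - 6 - 5*cos(y)/sin(y) + 12/sin(y)^2 - 6*cos(y)/sin(y)^3)/sin(y)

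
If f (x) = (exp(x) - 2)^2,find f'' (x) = 4*exp(2*x) - 4*exp(x)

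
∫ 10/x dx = 10*log(x) + C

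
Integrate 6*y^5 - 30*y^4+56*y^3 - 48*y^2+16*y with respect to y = y^6 - 6*y^5 + 14*y^4 - 16*y^3 + 8*y^2 + C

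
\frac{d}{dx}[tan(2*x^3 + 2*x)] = 6*x^2*tan(2*x^3 + 2*x)^2 + 6*x^2 + 2*tan(2*x^3 + 2*x)^2 + 2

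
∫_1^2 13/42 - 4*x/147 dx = 79/294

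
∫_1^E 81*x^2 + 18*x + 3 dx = -39 + 3*E + 9*exp(2) + 27*exp(3)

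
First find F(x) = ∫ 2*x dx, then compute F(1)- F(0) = 1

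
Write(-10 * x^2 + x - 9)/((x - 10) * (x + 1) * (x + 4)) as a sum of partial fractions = -173/(42*(x + 4)) + 20/(33*(x + 1)) - 999/(154*(x - 10))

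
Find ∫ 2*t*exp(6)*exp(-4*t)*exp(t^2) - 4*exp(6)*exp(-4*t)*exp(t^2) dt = exp((t - 2)^2 + 2) + C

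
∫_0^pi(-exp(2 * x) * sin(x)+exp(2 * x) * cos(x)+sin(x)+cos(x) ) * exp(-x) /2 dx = -exp(pi)/2 + exp(-pi)/2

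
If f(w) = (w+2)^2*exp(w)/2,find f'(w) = w^2*exp(w)/2 + 3*w*exp(w) + 4*exp(w)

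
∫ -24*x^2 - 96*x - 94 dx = -8*x^3 - 48*x^2 - 94*x + C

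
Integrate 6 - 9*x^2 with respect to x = -3*x^3 + 6*x + C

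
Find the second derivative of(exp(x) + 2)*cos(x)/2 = -exp(x)*sin(x) - cos(x)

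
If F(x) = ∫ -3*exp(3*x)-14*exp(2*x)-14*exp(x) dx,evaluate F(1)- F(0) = -(2 + E)^3 - (2 + E)^2 + 2*E + 34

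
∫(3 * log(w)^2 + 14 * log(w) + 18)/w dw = (log(w)^2 + 7*log(w) + 18)*log(w) + C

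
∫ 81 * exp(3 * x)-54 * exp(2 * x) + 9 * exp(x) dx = (3*exp(x) - 1)^3 + C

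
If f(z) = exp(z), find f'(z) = exp(z)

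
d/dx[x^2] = 2*x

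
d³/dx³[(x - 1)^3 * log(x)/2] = (6*x^3*log(x) + 11*x^3 - 6*x^2 - 3*x - 2)/(2*x^3)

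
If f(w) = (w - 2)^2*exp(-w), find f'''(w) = (-w^2 + 10*w - 22)*exp(-w)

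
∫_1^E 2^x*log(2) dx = -2 + 2^E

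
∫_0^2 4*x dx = 8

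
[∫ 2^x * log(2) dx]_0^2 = 3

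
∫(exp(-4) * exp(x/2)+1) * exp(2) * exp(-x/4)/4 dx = 2*sinh(x/4 - 2) + C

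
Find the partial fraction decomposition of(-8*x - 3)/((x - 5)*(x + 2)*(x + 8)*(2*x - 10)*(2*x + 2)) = 61/(28392*(x + 8)) - 13/(1176*(x + 2)) + 5/(1008*(x + 1)) + 4705/(1192464*(x - 5)) - 43/(2184*(x - 5)^2)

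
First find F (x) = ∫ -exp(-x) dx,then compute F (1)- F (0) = -1 + exp(-1)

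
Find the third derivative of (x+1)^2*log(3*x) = (2*x^2 - 2*x + 2)/x^3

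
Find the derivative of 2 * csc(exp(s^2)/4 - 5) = -s*exp(s^2)*cot(exp(s^2)/4 - 5)*csc(exp(s^2)/4 - 5)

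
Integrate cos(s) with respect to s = sin(s) + C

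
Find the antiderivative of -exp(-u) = exp(-u) + C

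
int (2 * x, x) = x^2 + C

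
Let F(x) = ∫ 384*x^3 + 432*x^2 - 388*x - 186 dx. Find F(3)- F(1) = -2*sec(-cosh(1)^2 + sinh(1)^2) + 2*sec(-cosh(3)^2 + sinh(3)^2) + 9500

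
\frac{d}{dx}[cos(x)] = -sin(x)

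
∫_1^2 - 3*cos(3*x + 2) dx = -sin(8) + sin(5)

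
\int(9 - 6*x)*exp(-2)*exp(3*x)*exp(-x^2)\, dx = 3*exp(-x^2 + 3*x - 2) + C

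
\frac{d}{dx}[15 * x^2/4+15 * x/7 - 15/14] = 15*x/2 + 15/7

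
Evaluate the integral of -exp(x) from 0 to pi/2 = 1 - exp(pi/2)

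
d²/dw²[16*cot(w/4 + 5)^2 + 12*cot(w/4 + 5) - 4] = 6*cot(w/4 + 5)^4 + 3*cot(w/4 + 5)^3/2 + 8*cot(w/4 + 5)^2 + 3*cot(w/4 + 5)/2 + 2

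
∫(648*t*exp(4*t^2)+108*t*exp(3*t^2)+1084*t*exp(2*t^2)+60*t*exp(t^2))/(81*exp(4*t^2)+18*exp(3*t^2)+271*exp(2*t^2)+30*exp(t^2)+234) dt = log((9*exp(2*t^2) + exp(t^2) + 15)^2/9 + 1) + C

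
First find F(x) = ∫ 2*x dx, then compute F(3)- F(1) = 8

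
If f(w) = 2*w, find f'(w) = 2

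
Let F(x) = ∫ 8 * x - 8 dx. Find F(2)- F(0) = 0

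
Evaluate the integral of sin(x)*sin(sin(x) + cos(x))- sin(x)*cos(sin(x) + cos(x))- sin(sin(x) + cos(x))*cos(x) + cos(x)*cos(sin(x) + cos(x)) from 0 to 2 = sqrt(2)*(-sin(pi/4 + 1) + sin(sqrt(2)*sin(pi/4 + 2) + pi/4))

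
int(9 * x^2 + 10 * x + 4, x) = 3*x^3 + 5*x^2 + 4*x + C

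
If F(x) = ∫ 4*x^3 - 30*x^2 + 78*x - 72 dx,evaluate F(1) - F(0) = -42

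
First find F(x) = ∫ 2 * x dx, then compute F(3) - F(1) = 8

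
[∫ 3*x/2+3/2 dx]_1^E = -3 + 3*(1 + E)^2/4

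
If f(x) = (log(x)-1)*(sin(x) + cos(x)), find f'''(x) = sqrt(2)*(-x^3*log(x)*cos(x + pi/4) + x^3*cos(x + pi/4) - 3*x^2*sin(x + pi/4) - 3*x*cos(x + pi/4) + 2*sin(x + pi/4))/x^3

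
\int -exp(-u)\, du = exp(-u) + C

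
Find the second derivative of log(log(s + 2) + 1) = (-log(s + 2) - 2)/(s^2*log(s + 2)^2 + 2*s^2*log(s + 2) + s^2 + 4*s*log(s + 2)^2 + 8*s*log(s + 2) + 4*s + 4*log(s + 2)^2 + 8*log(s + 2) + 4)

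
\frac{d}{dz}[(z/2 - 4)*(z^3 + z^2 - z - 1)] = 2*z^3 - 21*z^2/2 - 9*z + 7/2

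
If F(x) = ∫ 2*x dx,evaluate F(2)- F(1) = 3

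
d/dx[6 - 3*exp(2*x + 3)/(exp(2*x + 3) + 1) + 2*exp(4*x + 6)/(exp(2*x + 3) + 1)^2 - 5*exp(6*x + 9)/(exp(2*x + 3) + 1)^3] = (-6*exp(2*x + 3) - 4*exp(4*x + 6) - 28*exp(6*x + 9))/(exp(12)*exp(8*x) + 4*exp(9)*exp(6*x) + 6*exp(6)*exp(4*x) + 4*exp(3)*exp(2*x) + 1)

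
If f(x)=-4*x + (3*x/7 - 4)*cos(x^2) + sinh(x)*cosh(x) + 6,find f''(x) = -12*x^3*cos(x^2)/7 + 16*x^2*cos(x^2) - 18*x*sin(x^2)/7 + 8*sin(x^2) + 2*sinh(2*x)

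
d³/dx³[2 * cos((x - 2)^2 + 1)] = 16*x^3*sin(x^2 - 4*x + 5) - 96*x^2*sin(x^2 - 4*x + 5) + 192*x*sin(x^2 - 4*x + 5) - 24*x*cos(x^2 - 4*x + 5) - 128*sin(x^2 - 4*x + 5) + 48*cos(x^2 - 4*x + 5)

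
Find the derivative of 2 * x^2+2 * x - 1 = 4*x + 2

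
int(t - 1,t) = t^2/2 - t + C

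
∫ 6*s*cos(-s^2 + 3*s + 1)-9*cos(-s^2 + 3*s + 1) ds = -3*sin(-s^2 + 3*s + 1) + C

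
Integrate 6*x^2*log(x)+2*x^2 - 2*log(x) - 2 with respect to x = 2*x*(x^2 - 1)*log(x) + C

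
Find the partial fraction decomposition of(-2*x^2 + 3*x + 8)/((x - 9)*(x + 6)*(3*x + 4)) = -2/(217*(3*x + 4)) - 41/(105*(x + 6)) - 127/(465*(x - 9))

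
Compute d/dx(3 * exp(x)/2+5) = 3*exp(x)/2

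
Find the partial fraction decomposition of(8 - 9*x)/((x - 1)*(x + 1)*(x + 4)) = 44/(15*(x + 4)) - 17/(6*(x + 1)) - 1/(10*(x - 1))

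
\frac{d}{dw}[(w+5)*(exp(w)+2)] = w*exp(w) + 6*exp(w) + 2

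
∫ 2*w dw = w^2 + C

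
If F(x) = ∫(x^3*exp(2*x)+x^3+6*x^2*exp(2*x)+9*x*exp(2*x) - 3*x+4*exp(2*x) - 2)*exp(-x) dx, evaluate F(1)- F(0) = -8*exp(-1) + 8*E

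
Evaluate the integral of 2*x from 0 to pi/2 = pi^2/4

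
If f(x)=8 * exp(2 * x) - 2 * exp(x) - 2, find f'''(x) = 64*exp(2*x) - 2*exp(x)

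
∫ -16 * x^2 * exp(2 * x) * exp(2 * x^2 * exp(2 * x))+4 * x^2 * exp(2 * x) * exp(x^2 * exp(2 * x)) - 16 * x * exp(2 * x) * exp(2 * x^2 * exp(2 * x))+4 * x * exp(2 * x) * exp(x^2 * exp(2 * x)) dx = (2 - 4*exp(x^2*exp(2*x)))*exp(x^2*exp(2*x)) + C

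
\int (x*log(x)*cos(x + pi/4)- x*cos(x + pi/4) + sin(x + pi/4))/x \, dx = (log(x) - 1)*sin(x + pi/4) + C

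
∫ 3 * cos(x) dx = 3*sin(x) + C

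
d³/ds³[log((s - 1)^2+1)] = (4*s^3 - 12*s^2 + 8)/(s^6 - 6*s^5 + 18*s^4 - 32*s^3 + 36*s^2 - 24*s + 8)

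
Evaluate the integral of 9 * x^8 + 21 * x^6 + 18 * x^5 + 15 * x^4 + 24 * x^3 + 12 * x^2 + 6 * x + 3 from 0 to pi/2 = -1 + (1 + pi/2 + pi^3/8)^3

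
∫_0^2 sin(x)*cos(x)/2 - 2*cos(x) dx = -4 + (-2 + sin(2)/2)^2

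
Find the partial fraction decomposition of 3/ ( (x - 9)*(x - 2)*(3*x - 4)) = 27/(46*(3*x - 4)) - 3/(14*(x - 2)) + 3/(161*(x - 9))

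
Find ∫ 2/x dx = 2*log(x) + C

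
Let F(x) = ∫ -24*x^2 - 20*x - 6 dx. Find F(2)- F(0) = -116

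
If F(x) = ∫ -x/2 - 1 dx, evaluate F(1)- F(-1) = -2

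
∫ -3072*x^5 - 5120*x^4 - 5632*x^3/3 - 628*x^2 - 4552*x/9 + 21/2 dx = -512*x^6 - 1024*x^5 - 1408*x^4/3 - 628*x^3/3 - 2276*x^2/9 + 21*x/2 + C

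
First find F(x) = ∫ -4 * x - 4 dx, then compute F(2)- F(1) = -10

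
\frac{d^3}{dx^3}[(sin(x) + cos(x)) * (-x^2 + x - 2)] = sqrt(2)*x^2*cos(x + pi/4) + 7*x*sin(x) + 5*x*cos(x) + sin(x) - 7*cos(x)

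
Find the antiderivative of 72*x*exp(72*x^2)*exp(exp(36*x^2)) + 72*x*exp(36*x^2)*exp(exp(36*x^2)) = exp(36*x^2 + exp(36*x^2)) + C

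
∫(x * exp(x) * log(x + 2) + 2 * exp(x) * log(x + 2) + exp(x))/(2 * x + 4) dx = exp(x)*log(x + 2)/2 + C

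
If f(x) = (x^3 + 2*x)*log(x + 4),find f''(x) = (6*x^3*log(x + 4) + 5*x^3 + 48*x^2*log(x + 4) + 24*x^2 + 96*x*log(x + 4) + 2*x + 16)/(x^2 + 8*x + 16)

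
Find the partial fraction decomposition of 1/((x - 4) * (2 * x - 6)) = -1/(2*(x - 3)) + 1/(2*(x - 4))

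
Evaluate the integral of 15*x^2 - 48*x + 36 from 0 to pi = (-4 + 5*pi)*(-2 + pi)^2 + 16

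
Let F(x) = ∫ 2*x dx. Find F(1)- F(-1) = 0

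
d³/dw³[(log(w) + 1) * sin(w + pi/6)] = (-w^3*log(w)*cos(w + pi/6) - w^3*cos(w + pi/6) - 3*w^2*sin(w + pi/6) - 3*w*cos(w + pi/6) + 2*sin(w + pi/6))/w^3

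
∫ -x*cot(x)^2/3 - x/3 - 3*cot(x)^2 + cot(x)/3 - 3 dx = (x/3 + 3)*cot(x) + C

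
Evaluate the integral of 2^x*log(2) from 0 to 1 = 1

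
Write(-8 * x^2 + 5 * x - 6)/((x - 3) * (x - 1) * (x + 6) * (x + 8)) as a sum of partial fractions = 31/(11*(x + 8)) - 18/(7*(x + 6)) + 1/(14*(x - 1)) - 7/(22*(x - 3))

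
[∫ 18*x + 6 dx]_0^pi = -1 + (-3*pi - 1)^2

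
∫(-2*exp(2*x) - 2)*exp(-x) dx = -4*sinh(x) + C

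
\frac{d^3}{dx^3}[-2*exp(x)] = -2*exp(x)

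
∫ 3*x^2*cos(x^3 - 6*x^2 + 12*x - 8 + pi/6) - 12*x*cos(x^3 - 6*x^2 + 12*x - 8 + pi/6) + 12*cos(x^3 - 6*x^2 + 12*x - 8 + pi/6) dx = sin((x - 2)^3 + pi/6) + C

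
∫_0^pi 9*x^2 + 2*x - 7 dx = 4 + (-3*pi - 4)*(-pi^2 + 1 + pi)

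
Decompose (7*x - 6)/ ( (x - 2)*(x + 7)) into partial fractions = 55/(9*(x + 7)) + 8/(9*(x - 2))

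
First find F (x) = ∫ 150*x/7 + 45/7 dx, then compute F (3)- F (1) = 690/7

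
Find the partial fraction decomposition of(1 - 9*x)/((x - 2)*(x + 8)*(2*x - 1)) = 14/(51*(2*x - 1)) + 73/(170*(x + 8)) - 17/(30*(x - 2))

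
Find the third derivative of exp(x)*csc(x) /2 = (-1 - cos(x)/sin(x) + 3/sin(x)^2 - 3*cos(x)/sin(x)^3)*exp(x)/sin(x)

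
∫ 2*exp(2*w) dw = exp(2*w) + C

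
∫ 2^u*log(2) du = 2^u + C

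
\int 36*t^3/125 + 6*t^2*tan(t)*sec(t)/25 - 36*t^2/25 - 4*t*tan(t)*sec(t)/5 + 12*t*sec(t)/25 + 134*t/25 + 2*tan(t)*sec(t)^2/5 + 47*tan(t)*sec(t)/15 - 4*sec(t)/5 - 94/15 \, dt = t^2/5 - 2*t/3 + (3*t^2 - 10*t + 5*sec(t) + 35)^2/125 + sec(t)/3 + C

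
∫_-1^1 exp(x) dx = E - exp(-1)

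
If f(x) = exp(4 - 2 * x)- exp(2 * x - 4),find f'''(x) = (-8*exp(4*x - 8) - 8)*exp(4 - 2*x)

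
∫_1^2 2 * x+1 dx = 4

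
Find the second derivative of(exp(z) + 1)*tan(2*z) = 8*exp(z)*tan(2*z)^3 + 4*exp(z)*tan(2*z)^2 + 9*exp(z)*tan(2*z) + 4*exp(z) + 8*tan(2*z)^3 + 8*tan(2*z)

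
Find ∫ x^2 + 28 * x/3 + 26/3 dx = x^3/3 + 14*x^2/3 + 26*x/3 + C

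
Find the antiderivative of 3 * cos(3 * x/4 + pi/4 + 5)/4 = sin(3*x/4 + pi/4 + 5) + C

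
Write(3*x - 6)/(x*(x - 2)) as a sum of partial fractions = 3/x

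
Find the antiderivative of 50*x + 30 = 25*x^2 + 30*x + C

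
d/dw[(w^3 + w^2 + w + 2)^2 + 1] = 6*w^5 + 10*w^4 + 12*w^3 + 18*w^2 + 10*w + 4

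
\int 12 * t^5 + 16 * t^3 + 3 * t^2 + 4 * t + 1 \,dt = 2*t^6 + 4*t^4 + t^3 + 2*t^2 + t + C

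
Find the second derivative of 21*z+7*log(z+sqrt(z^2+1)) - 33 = (-14*z^3 - 14*z^2*sqrt(z^2 + 1) - 7*z)/(2*z^5 + 2*z^4*sqrt(z^2 + 1) + 4*z^3 + 3*z^2*sqrt(z^2 + 1) + 2*z + sqrt(z^2 + 1))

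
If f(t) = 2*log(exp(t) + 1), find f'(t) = 2*exp(t)/(exp(t) + 1)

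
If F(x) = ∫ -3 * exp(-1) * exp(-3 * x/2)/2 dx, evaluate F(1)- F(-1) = -exp(1/2) + exp(-5/2)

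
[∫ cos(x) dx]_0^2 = sin(2)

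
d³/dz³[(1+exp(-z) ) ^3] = (-3*exp(2*z) - 24*exp(z) - 27)*exp(-3*z)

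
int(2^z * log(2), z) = 2^z + C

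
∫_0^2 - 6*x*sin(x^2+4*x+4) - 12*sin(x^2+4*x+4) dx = 3*cos(16) - 3*cos(4)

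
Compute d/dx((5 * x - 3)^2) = 50*x - 30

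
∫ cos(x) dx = sin(x) + C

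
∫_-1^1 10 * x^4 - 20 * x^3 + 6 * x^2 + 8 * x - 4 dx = 0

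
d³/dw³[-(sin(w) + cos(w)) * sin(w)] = 4*sqrt(2)*sin(2*w + pi/4)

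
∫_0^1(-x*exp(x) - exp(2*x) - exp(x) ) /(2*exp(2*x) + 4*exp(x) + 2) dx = -E/(2*(1 + E))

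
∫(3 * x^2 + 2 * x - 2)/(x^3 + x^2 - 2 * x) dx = log(x*(-x^2 - x + 2)) + C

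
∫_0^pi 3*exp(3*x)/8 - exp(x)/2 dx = -exp(pi)/2 + 3/8 + exp(3*pi)/8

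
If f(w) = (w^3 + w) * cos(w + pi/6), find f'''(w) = w^3*sin(w + pi/6) - 9*w^2*cos(w + pi/6) - 17*w*sin(w + pi/6) + 3*cos(w + pi/6)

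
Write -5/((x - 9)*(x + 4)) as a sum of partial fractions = 5/(13*(x + 4)) - 5/(13*(x - 9))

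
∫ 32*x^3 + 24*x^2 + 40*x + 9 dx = 8*x^4 + 8*x^3 + 20*x^2 + 9*x + C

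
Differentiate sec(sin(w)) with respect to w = cos(w)*tan(sin(w))*sec(sin(w))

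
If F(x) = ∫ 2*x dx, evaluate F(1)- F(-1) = 0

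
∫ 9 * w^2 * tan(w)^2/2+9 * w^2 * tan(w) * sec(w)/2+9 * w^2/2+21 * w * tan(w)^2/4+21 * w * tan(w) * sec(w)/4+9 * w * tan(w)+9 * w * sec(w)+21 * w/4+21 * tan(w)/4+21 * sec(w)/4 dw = 3*w*(6*w + 7)*(tan(w) + sec(w))/4 + C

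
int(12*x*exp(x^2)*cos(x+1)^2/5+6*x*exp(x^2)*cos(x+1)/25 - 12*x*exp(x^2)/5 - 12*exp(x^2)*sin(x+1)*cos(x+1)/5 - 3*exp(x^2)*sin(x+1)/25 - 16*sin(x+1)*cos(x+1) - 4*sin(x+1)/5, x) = (3*exp(x^2) + 20)*(10*cos(x + 1)^2 + cos(x + 1) - 10)/25 + C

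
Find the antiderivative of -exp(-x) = exp(-x) + C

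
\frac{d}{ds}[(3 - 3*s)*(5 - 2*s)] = 12*s - 21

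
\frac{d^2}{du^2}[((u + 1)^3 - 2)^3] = 72*u^7 + 504*u^6 + 1512*u^5 + 2340*u^4 + 1800*u^3 + 432*u^2 - 144*u - 36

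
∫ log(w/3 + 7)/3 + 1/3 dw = (w + 21)*log(w/3 + 7)/3 + C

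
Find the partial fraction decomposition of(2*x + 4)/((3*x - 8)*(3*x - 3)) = 28/(15*(3*x - 8)) - 2/(5*(x - 1))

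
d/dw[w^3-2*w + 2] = 3*w^2 - 2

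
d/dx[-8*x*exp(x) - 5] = -8*x*exp(x) - 8*exp(x)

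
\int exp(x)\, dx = exp(x) + C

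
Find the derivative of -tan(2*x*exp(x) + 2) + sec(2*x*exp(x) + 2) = -2*x*exp(x)*tan(2*x*exp(x) + 2)^2 + 2*x*exp(x)*tan(2*x*exp(x) + 2)*sec(2*x*exp(x) + 2) - 2*x*exp(x) - 2*exp(x)*tan(2*x*exp(x) + 2)^2 + 2*exp(x)*tan(2*x*exp(x) + 2)*sec(2*x*exp(x) + 2) - 2*exp(x)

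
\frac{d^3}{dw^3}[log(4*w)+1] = 2/w^3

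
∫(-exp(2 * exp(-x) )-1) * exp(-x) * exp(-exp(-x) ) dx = 2*sinh(exp(-x)) + C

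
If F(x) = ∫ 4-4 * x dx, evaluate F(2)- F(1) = -2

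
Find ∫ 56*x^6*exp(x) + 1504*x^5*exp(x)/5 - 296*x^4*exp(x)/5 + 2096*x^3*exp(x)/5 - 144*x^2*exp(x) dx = 8*x^3*(7*x - 3)*(5*x^2 - x + 10)*exp(x)/5 + C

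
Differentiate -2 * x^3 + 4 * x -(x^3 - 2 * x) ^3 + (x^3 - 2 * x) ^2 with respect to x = -9*x^8 + 42*x^6 + 6*x^5 - 60*x^4 - 16*x^3 + 18*x^2 + 8*x + 4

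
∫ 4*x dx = 2*x^2 + C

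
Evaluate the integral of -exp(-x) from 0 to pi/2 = -1 + exp(-pi/2)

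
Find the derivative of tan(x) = cos(x)^(-2)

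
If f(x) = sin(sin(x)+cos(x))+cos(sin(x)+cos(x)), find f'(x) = 2*cos(x + pi/4)*cos(sqrt(2)*sin(x + pi/4) + pi/4)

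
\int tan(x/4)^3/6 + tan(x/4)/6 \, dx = tan(x/4)^2/3 + C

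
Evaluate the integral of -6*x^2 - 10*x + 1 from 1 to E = (-1 + 2*E)*(-3*E - exp(2) - 1) + 5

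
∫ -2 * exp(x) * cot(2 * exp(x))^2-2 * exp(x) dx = cot(2*exp(x)) + C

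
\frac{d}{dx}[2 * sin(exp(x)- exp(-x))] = 2*(exp(2*x) + 1)*exp(-x)*cos(exp(x) - exp(-x))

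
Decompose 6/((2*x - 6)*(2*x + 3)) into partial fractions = -2/(3*(2*x + 3)) + 1/(3*(x - 3))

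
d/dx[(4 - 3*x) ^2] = 18*x - 24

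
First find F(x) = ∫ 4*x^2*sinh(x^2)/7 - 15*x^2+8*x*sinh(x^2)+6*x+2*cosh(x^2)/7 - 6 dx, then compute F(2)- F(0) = -44 + 32*cosh(4)/7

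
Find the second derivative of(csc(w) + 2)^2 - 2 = 2*(-2 - 2/sin(w) + 4/sin(w)^2 + 3/sin(w)^3)/sin(w)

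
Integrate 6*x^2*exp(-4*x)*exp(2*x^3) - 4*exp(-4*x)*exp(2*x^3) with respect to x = exp(2*x*(x^2 - 2)) + C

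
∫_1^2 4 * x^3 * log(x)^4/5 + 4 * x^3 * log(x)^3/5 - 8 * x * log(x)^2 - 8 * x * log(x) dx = -16*log(2)^2 + 16*log(2)^4/5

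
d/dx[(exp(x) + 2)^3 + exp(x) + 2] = 3*exp(3*x) + 12*exp(2*x) + 13*exp(x)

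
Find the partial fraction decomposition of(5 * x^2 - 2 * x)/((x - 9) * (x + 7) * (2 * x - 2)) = 259/(256*(x + 7)) - 3/(128*(x - 1)) + 387/(256*(x - 9))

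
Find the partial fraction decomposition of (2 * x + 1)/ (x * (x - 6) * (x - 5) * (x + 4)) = 7/(360*(x + 4)) - 11/(45*(x - 5)) + 13/(60*(x - 6)) + 1/(120*x)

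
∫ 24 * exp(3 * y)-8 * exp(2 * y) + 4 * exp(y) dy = 4*(2*exp(2*y) - exp(y) + 1)*exp(y) + C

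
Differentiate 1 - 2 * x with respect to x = -2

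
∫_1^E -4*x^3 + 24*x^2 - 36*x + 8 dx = -(-2 + (-2 + E)^2)^2 - 1 + 2*(-2 + E)^2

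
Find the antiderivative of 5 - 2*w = -w^2 + 5*w + C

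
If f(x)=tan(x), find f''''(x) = 24*tan(x)^5 + 40*tan(x)^3 + 16*tan(x)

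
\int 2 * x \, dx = x^2 + C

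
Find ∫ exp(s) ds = exp(s) + C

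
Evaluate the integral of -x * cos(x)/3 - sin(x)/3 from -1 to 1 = 0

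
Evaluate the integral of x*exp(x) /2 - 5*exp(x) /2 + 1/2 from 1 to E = (-3 + E/2)*(1 + exp(E)) + 5/2 + 5*E/2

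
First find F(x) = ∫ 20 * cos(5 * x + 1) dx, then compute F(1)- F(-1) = 4*sin(4) + 4*sin(6)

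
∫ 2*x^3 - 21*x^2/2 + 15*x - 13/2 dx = x^4/2 - 7*x^3/2 + 15*x^2/2 - 13*x/2 + C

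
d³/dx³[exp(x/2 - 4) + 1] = exp(x/2 - 4)/8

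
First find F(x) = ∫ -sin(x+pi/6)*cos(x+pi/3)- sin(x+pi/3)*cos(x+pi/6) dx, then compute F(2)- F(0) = -sin(4)/2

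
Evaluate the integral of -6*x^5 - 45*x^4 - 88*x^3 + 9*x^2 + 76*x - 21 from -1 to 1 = -54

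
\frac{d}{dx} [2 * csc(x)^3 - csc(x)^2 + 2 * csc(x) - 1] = 2*(-1 + 1/sin(x) - 3/sin(x)^2)*cos(x)/sin(x)^2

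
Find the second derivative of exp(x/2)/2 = exp(x/2)/8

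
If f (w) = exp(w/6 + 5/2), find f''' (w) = exp(w/6 + 5/2)/216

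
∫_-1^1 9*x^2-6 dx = -6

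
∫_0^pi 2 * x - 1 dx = -pi + pi^2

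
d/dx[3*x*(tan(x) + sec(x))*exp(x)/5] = 3*(2*x*sin(x) + x*sin(2*x) + 2*x*cos(x) + 2*x + sin(2*x) + 2*cos(x))*exp(x)/(5*(cos(2*x) + 1))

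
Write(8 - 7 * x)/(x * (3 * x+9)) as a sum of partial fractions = -29/(9*(x + 3)) + 8/(9*x)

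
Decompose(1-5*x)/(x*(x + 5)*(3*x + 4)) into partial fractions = -69/(44*(3*x + 4)) + 26/(55*(x + 5)) + 1/(20*x)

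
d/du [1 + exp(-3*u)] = -3*exp(-3*u)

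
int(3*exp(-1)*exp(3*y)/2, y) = exp(3*y - 1)/2 + C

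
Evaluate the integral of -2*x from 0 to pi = -pi^2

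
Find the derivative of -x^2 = -2*x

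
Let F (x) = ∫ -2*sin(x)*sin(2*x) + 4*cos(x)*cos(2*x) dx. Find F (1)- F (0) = 2*sin(2)*cos(1)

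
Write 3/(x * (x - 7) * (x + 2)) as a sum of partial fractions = 1/(6*(x + 2)) + 1/(21*(x - 7)) - 3/(14*x)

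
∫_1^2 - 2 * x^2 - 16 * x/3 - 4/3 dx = -14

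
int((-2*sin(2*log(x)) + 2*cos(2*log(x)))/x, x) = sqrt(2)*sin(2*log(x) + pi/4) + C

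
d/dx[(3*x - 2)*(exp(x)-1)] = 3*x*exp(x) + exp(x) - 3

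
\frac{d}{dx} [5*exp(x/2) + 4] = 5*exp(x/2)/2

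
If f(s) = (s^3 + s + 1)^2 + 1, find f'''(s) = 120*s^3 + 48*s + 12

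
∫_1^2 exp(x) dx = -E + exp(2)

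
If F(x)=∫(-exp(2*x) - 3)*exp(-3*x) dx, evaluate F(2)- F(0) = -2 + exp(-6) + exp(-2)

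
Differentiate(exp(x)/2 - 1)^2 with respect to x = exp(2*x)/2 - exp(x)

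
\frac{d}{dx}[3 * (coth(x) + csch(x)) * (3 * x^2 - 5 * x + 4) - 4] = -(9*x^2*cosh(x) + 9*x^2 - 18*x*sinh(x) - 9*x*sinh(2*x) - 15*x*cosh(x) - 15*x + 15*sinh(x) + 15*sinh(2*x)/2 + 12*cosh(x) + 12)/sinh(x)^2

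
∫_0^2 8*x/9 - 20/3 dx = -104/9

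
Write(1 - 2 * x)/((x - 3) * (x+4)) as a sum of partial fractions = -9/(7*(x + 4)) - 5/(7*(x - 3))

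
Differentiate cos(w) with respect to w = -sin(w)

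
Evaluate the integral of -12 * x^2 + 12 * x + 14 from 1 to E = (5 - 2*E)*(-2 + 2*E + 2*exp(2)) - 6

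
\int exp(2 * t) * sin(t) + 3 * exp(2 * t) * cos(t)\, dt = sqrt(2)*exp(2*t)*sin(t + pi/4) + C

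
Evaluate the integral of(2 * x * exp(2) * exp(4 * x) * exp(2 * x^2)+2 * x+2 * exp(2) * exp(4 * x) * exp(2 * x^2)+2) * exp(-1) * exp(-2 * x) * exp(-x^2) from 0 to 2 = -E - exp(-9) + exp(-1) + exp(9)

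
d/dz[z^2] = 2*z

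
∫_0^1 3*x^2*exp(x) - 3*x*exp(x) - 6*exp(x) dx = -3*E - 3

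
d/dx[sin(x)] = cos(x)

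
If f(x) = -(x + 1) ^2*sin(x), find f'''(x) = x^2*cos(x) + 6*x*sin(x) + 2*x*cos(x) + 6*sin(x) - 5*cos(x)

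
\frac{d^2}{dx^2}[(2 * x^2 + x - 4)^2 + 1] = 48*x^2 + 24*x - 30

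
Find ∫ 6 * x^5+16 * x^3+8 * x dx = x^6 + 4*x^4 + 4*x^2 + C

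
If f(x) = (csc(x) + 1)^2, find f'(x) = -2*(1 + 1/sin(x))*cos(x)/sin(x)^2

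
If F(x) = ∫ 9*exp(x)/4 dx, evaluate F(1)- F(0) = -9/4 + 9*E/4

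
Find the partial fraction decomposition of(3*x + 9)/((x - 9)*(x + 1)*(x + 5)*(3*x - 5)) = -189/(1760*(3*x - 5)) + 3/(560*(x + 5)) + 3/(160*(x + 1)) + 9/(770*(x - 9))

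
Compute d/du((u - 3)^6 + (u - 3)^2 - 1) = 6*u^5 - 90*u^4 + 540*u^3 - 1620*u^2 + 2432*u - 1464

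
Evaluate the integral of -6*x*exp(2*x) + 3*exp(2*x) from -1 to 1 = -6*exp(-2)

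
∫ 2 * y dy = y^2 + C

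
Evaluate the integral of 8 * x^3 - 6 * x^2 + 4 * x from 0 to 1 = 2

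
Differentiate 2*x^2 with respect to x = 4*x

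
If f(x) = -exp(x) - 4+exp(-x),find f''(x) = (1 - exp(2*x))*exp(-x)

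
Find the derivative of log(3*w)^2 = (2*log(w) + 2*log(3))/w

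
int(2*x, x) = x^2 + C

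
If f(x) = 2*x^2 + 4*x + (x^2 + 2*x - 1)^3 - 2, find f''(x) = 30*x^4 + 120*x^3 + 108*x^2 - 24*x - 14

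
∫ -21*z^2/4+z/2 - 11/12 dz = -7*z^3/4 + z^2/4 - 11*z/12 + C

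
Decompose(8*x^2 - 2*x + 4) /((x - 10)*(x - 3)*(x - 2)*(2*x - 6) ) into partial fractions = -2/(x - 2) + 1/(x - 3) - 5/(x - 3)^2 + 1/(x - 10)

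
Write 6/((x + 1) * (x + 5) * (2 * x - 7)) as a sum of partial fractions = 8/(51*(2*x - 7)) + 3/(34*(x + 5)) - 1/(6*(x + 1))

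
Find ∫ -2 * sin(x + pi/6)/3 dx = 2*cos(x + pi/6)/3 + C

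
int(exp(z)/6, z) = exp(z)/6 + C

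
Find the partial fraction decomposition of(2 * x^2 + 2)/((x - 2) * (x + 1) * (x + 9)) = 41/(22*(x + 9)) - 1/(6*(x + 1)) + 10/(33*(x - 2))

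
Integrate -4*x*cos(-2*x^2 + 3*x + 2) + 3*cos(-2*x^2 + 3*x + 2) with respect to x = sin(-2*x^2 + 3*x + 2) + C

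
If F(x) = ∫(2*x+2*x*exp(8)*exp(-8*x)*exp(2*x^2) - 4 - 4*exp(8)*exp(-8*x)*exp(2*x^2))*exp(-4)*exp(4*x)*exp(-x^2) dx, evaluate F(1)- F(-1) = -exp(9) - exp(-1) + exp(-9) + E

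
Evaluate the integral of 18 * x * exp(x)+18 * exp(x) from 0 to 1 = 18*E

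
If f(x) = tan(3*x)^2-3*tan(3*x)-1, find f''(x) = 54*tan(3*x)^4 - 54*tan(3*x)^3 + 72*tan(3*x)^2 - 54*tan(3*x) + 18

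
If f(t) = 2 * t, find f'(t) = 2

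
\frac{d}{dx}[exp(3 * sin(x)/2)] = 3*exp(3*sin(x)/2)*cos(x)/2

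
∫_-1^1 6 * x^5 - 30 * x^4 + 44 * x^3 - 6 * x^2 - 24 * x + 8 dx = 0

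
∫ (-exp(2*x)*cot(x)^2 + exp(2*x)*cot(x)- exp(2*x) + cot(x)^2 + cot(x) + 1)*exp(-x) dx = 2*cot(x)*sinh(x) + C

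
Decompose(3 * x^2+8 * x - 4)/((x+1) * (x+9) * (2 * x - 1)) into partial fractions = 1/(19*(2*x - 1)) + 167/(152*(x + 9)) + 3/(8*(x + 1))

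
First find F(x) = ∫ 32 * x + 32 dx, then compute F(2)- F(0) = 128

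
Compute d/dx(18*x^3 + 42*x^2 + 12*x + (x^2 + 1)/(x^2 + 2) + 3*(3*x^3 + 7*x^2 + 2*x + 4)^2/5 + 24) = (162*x^9 + 630*x^8 + 1380*x^7 + 3258*x^6 + 4356*x^5 + 5580*x^4 + 6048*x^3 + 3384*x^2 + 3130*x + 432)/(5*x^4 + 20*x^2 + 20)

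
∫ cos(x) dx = sin(x) + C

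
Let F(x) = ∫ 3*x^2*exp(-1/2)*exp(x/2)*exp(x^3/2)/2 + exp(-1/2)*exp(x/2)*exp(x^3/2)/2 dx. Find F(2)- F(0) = -exp(-1/2) + exp(9/2)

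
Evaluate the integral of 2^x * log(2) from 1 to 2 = 2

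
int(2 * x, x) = x^2 + C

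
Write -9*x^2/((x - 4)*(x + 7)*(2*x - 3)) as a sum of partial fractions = 81/(85*(2*x - 3)) - 441/(187*(x + 7)) - 144/(55*(x - 4))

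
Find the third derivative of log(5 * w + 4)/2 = 125/(125*w^3 + 300*w^2 + 240*w + 64)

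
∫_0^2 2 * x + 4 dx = 12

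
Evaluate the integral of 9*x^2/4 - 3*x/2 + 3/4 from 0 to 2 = 9/2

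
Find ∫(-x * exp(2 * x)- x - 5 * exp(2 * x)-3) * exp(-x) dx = -2*(x + 4)*sinh(x) + C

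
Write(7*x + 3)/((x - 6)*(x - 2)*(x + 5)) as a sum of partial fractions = -32/(77*(x + 5)) - 17/(28*(x - 2)) + 45/(44*(x - 6))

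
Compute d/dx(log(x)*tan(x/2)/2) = (x*log(x) + sin(x))/(2*x*(cos(x) + 1))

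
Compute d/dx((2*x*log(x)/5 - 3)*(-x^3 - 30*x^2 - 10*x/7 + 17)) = -8*x^3*log(x)/5 - 2*x^3/5 - 36*x^2*log(x) - 3*x^2 - 8*x*log(x)/7 + 1256*x/7 + 34*log(x)/5 + 388/35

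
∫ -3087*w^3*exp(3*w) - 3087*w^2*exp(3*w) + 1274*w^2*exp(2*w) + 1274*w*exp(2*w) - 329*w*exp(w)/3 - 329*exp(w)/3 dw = 7*w*(-441*w^2*exp(2*w) + 273*w*exp(w) - 47)*exp(w)/3 + C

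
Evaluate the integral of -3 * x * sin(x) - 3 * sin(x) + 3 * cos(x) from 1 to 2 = 9*cos(2) - 6*cos(1)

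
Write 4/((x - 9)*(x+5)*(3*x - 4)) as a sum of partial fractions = -36/(437*(3*x - 4)) + 2/(133*(x + 5)) + 2/(161*(x - 9))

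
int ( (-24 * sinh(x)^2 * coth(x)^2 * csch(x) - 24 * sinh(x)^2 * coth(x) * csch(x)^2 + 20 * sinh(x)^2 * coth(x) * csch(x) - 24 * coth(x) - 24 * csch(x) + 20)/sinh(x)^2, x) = 4*(3*(cosh(x) + 1)^2 - 5*(cosh(x) + 1)*sinh(x))/sinh(x)^2 + C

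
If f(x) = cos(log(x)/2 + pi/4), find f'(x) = -sin(log(x)/2 + pi/4)/(2*x)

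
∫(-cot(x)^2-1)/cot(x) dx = log(3*cot(x)) + C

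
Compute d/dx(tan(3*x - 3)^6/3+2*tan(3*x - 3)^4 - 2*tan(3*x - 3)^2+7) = 6*tan(3*x - 3)^7 + 30*tan(3*x - 3)^5 + 12*tan(3*x - 3)^3 - 12*tan(3*x - 3)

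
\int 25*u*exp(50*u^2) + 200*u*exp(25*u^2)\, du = (exp(25*u^2) + 16)*exp(25*u^2)/4 + C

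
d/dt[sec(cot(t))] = -sin(1/tan(t))/(sin(t)^2*cos(1/tan(t))^2)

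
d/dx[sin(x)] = cos(x)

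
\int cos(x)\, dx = sin(x) + C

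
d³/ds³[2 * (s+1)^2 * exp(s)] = 2*s^2*exp(s) + 16*s*exp(s) + 26*exp(s)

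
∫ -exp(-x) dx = exp(-x) + C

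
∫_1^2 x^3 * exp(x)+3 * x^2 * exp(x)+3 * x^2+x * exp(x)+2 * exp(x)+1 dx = -3*E + 8 + 11*exp(2)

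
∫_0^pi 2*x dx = pi^2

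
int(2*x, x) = x^2 + C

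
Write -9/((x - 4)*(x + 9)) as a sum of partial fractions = 9/(13*(x + 9)) - 9/(13*(x - 4))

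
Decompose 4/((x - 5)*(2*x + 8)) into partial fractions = -2/(9*(x + 4)) + 2/(9*(x - 5))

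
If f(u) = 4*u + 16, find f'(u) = 4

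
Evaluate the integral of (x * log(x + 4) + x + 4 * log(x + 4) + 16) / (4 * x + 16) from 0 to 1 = -8*log(2) + 17*log(5)/4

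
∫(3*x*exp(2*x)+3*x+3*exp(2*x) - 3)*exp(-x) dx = 6*x*sinh(x) + C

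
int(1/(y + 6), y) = log(y + 6) + C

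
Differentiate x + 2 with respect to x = 1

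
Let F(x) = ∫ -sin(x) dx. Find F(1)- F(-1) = 0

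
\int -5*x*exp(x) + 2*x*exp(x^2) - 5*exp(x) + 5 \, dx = -5*x*exp(x) + 5*x + exp(x^2) + C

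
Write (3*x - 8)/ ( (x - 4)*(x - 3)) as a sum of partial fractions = -1/(x - 3) + 4/(x - 4)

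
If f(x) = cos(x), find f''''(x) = cos(x)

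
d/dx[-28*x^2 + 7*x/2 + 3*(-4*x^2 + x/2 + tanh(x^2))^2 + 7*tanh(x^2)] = 48*x^3*tanh(x^2)^2 + 144*x^3 - 6*x^2*tanh(x^2)^2 - 30*x^2 - 12*x*tanh(x^2)^3 - 14*x*tanh(x^2)^2 - 36*x*tanh(x^2) - 81*x/2 + 3*tanh(x^2) + 7/2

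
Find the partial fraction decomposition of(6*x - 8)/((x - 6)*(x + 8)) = 4/(x + 8) + 2/(x - 6)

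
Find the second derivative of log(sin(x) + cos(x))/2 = -1/(sin(2*x) + 1)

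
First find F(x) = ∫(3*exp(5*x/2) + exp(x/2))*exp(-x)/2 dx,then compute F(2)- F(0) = E*(-exp(-2) + exp(2))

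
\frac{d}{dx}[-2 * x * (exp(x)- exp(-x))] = (-2*x*exp(2*x) - 2*x - 2*exp(2*x) + 2)*exp(-x)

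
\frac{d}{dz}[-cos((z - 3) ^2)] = 2*(z - 3)*sin(z^2 - 6*z + 9)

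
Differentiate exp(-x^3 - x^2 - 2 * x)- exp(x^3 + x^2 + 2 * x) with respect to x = (-3*x^2*exp(2*x^3 + 2*x^2 + 4*x) - 3*x^2 - 2*x*exp(2*x^3 + 2*x^2 + 4*x) - 2*x - 2*exp(2*x^3 + 2*x^2 + 4*x) - 2)*exp(-x^3 - x^2 - 2*x)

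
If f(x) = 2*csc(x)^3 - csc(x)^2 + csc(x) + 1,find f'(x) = (-1 + 2/sin(x) - 6/sin(x)^2)*cos(x)/sin(x)^2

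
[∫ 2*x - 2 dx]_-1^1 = -4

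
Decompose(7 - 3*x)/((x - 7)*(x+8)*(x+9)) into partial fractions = 17/(8*(x + 9)) - 31/(15*(x + 8)) - 7/(120*(x - 7))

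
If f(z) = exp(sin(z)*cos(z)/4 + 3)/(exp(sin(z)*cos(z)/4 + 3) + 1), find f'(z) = exp(3)*exp(sin(2*z)/8)*cos(2*z)/(8*exp(3)*exp(sin(2*z)/8) + 4*exp(6)*exp(sin(2*z)/4) + 4)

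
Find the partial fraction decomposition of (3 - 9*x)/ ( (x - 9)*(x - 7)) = 30/(x - 7) - 39/(x - 9)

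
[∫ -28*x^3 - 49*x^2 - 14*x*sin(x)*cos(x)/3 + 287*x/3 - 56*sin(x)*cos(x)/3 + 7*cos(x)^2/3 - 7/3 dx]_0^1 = 35*cos(2)/6 + 56/3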